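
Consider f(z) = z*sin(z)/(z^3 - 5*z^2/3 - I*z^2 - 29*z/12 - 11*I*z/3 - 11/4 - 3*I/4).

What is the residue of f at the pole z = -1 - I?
(948/8633 - 1260*I/8633)*sin(1 + I)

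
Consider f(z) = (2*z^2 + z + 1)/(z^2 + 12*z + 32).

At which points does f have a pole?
{-8, -4}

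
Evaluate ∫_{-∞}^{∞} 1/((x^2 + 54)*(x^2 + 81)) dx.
Let f(z) = 1/((z^2 + 54)*(z^2 + 81)). The denominator has no real zeros and deg Q - deg P = 4 ≥ 2, so the integral of f over the upper semicircle |z| = R tends to 0 as R → ∞. Closing the contour in the upper half-plane,
  ∫_{-∞}^{∞} f(x) dx = 2πi · Σ Res(f, z_k)  over the poles with Im z_k > 0.

Zeros of the denominator: z^2 + 54 = 0 gives z = ±3*sqrt(6)*I; z^2 + 81 = 0 gives z = ±9*I.
Upper half-plane: z = 9*I, z = 3*sqrt(6)*I (simple).

Each pole is a simple zero of Q(z) = z^4 + 135*z^2 + 4374, so Res(f, z₀) = P(z₀)/Q'(z₀) with P(z) = 1, Q'(z) = 4*z^3 + 270*z:
  Res(f, 9*I) = (1)/(-486*I) = I/486
  Res(f, 3*sqrt(6)*I) = (1)/(162*sqrt(6)*I) = -sqrt(6)*I/972

Sum of residues: I*(2 - sqrt(6))/972
∫_{-∞}^{∞} f(x) dx = 2πi · (I*(2 - sqrt(6))/972) = pi*(-2 + sqrt(6))/486

Final answer: pi*(-2 + sqrt(6))/486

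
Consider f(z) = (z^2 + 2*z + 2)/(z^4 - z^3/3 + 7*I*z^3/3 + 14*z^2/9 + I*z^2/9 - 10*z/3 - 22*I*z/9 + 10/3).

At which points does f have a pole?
The singularities of f are the zeros of the denominator. Factoring,
  z^4 - z^3/3 + 7*I*z^3/3 + 14*z^2/9 + I*z^2/9 - 10*z/3 - 22*I*z/9 + 10/3 = (z + 3*I)*(z - 1/3 + 2*I/3)*(z - 1 - I/3)*(z + 1 - I)
so the candidates are z = -3*I, z = 1/3 - 2*I/3, z = 1 + I/3, z = -1 + I.

Check the numerator P(z) = z^2 + 2*z + 2 at each one:
  P(-3*I) = -7 - 6*I ≠ 0, so z = -3*I is a (simple) pole.
  P(1/3 - 2*I/3) = 7/3 - 16*I/9 ≠ 0, so z = 1/3 - 2*I/3 is a (simple) pole.
  P(1 + I/3) = 44/9 + 4*I/3 ≠ 0, so z = 1 + I/3 is a (simple) pole.
  P(-1 + I) = 0, so the factor (z + 1 - I) cancels and z = -1 + I is only a removable singularity, not a pole.

Poles of f: {-3*I, 1/3 - 2*I/3, 1 + I/3}

Final answer: {-3*I, 1/3 - 2*I/3, 1 + I/3}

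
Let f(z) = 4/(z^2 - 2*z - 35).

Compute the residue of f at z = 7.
Write f(z) = P(z)/Q(z) with P(z) = 4 and Q(z) = z^2 - 2*z - 35.
The denominator factors as Q(z) = (z - 7)*(z + 5), so z = 7 is a simple zero of Q and P is analytic there; z = 7 is therefore a simple pole and
  Res(f, z₀) = P(z₀)/Q'(z₀).

Q'(z) = 2*z - 2, so Q'(7) = 12.
P(7) = 4.

Res(f, 7) = (4)/(12) = 1/3

Final answer: 1/3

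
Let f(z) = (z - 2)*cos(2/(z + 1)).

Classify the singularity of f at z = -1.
essential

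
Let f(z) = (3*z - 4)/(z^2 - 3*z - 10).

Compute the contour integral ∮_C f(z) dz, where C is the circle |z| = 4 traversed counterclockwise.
By the residue theorem, ∮_C f(z) dz = 2πi · (sum of the residues of f at the poles inside |z| = 4).

The denominator factors as (z + 2)*(z - 5), so the singularities of f are simple poles at z = -2, z = 5.
  |-2|² = 4 < 16 = 4², so this pole is inside the contour.
  |5|² = 25 > 16 = 4², so this pole is outside the contour.

With P(z) = 3*z - 4 and Q(z) = z^2 - 3*z - 10, each pole is simple, so Res(f, z₀) = P(z₀)/Q'(z₀) with Q'(z) = 2*z - 3.
  Res(f, -2) = P(-2)/Q'(-2) = (-10)/(-7) = 10/7

∮_C f(z) dz = 2πi · (10/7) = 20*I*pi/7

Final answer: 20*I*pi/7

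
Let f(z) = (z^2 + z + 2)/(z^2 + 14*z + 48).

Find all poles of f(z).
The singularities of f are the zeros of the denominator. Factoring,
  z^2 + 14*z + 48 = (z + 6)*(z + 8)
so the candidates are z = -6, z = -8.

Check the numerator P(z) = z^2 + z + 2 at each one:
  P(-6) = 32 ≠ 0, so z = -6 is a (simple) pole.
  P(-8) = 58 ≠ 0, so z = -8 is a (simple) pole.

Poles of f: {-8, -6}

Final answer: {-8, -6}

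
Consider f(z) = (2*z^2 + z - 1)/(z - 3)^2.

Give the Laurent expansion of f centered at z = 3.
Put w = z - (3), i.e. z = w + 3. The denominator is w^2, so it suffices to rewrite the numerator in powers of w.

P(z) = 2*z^2 + z - 1
P(w + 3) = 20 + 13*w + 2*w^2

Dividing each term by w^2:
  f = 20/w^2 + 13/w + 2

Substituting back w = z - 3:
  f(z) = 20/(z - 3)^2 + 13/(z - 3) + 2

The series is finite because the numerator is a polynomial; the negative powers form the principal part, and the coefficient of 1/(z - 3) gives Res(f, 3) = 13.

Final answer: 20/(z - 3)^2 + 13/(z - 3) + 2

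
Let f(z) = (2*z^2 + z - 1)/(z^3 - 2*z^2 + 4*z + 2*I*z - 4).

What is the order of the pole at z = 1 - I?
Factor the denominator:
  z^3 - 2*z^2 + 4*z + 2*I*z - 4 = (z - 1 + I)^2*(z - 2*I)

The numerator P(z) = 2*z^2 + z - 1 has P(1 - I) = -5*I ≠ 0, so no factor of (z - 1 + I) cancels.
Near z = 1 - I we can therefore write f(z) = g(z)/(z - 1 + I)^2 with g analytic at 1 - I and g(1 - I) ≠ 0 (g is the numerator divided by the remaining denominator factors).

Hence z = 1 - I is a pole of order 2.

Final answer: 2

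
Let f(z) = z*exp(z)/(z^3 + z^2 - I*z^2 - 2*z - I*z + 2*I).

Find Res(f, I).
(1/10 - 3*I/10)*exp(I)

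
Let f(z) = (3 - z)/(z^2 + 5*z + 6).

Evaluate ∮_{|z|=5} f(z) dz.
By the residue theorem, ∮_C f(z) dz = 2πi · (sum of the residues of f at the poles inside |z| = 5).

The denominator factors as (z + 3)*(z + 2), so the singularities of f are simple poles at z = -3, z = -2.
  |-3|² = 9 < 25 = 5², so this pole is inside the contour.
  |-2|² = 4 < 25 = 5², so this pole is inside the contour.

With P(z) = 3 - z and Q(z) = z^2 + 5*z + 6, each pole is simple, so Res(f, z₀) = P(z₀)/Q'(z₀) with Q'(z) = 2*z + 5.
  Res(f, -3) = P(-3)/Q'(-3) = (6)/(-1) = -6
  Res(f, -2) = P(-2)/Q'(-2) = (5)/(1) = 5

Sum of residues inside C: -1
∮_C f(z) dz = 2πi · (-1) = -2*I*pi

Final answer: -2*I*pi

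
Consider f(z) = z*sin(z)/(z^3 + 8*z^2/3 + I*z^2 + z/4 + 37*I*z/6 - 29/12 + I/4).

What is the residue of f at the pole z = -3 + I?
Write f(z) = P(z)/Q(z) with P(z) = z*sin(z) and Q(z) = z^3 + 8*z^2/3 + I*z^2 + z/4 + 37*I*z/6 - 29/12 + I/4.
The denominator factors as Q(z) = (z + I/2)*(z + 3 - I)*(z - 1/3 + 3*I/2), so z = -3 + I is a simple zero of Q and P is analytic there; z = -3 + I is therefore a simple pole and
  Res(f, z₀) = P(z₀)/Q'(z₀).

Q'(z) = 3*z^2 + 16*z/3 + 2*I*z + 1/4 + 37*I/6, so Q'(-3 + I) = 25/4 - 25*I/2.
P(-3 + I) = (3 - I)*sin(3 - I).

Res(f, -3 + I) = ((3 - I)*sin(3 - I))/(25/4 - 25*I/2) = (4/25 + 4*I/25)*sin(3 - I)

Final answer: (4/25 + 4*I/25)*sin(3 - I)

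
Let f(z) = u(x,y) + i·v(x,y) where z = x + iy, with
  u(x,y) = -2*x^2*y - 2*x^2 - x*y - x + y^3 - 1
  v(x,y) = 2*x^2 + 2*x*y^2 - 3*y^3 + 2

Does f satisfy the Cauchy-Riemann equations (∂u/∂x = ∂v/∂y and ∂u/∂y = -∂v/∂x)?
∂u/∂x = -4*x*y - 4*x - y - 1
∂v/∂y = 4*x*y - 9*y^2
∂u/∂y = -2*x^2 - x + 3*y^2
∂v/∂x = 4*x + 2*y^2
∂u/∂x ≠ ∂v/∂y and ∂u/∂y ≠ -∂v/∂x; the Cauchy-Riemann equations are not satisfied, so f is not analytic.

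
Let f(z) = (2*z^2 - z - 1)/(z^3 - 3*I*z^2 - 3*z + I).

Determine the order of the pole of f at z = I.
Factor the denominator:
  z^3 - 3*I*z^2 - 3*z + I = (z - I)^3

The numerator P(z) = 2*z^2 - z - 1 has P(I) = -3 - I ≠ 0, so no factor of (z - I) cancels.
Near z = I we can therefore write f(z) = g(z)/(z - I)^3 with g analytic at I and g(I) ≠ 0 (g is just the numerator).

Hence z = I is a pole of order 3.

Final answer: 3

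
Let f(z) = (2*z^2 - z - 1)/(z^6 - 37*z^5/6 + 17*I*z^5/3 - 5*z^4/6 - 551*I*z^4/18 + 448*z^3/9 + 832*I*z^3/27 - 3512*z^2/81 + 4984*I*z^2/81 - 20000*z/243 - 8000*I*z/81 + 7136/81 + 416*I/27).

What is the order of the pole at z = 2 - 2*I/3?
4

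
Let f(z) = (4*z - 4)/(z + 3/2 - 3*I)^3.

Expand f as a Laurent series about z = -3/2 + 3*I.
Put w = z - (-3/2 + 3*I), i.e. z = w - 3/2 + 3*I. The denominator is w^3, so it suffices to rewrite the numerator in powers of w.

P(z) = 4*z - 4
P(w - 3/2 + 3*I) = -10 + 12*I + 4*w

Dividing each term by w^3:
  f = (-10 + 12*I)/w^3 + 4/w^2

Substituting back w = z + 3/2 - 3*I:
  f(z) = (-10 + 12*I)/(z + 3/2 - 3*I)^3 + 4/(z + 3/2 - 3*I)^2

The series is finite because the numerator is a polynomial; the negative powers form the principal part.

Final answer: (-10 + 12*I)/(z + 3/2 - 3*I)^3 + 4/(z + 3/2 - 3*I)^2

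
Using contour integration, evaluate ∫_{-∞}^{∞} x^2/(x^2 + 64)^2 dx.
Let f(z) = z^2/(z^2 + 64)^2. The denominator has no real zeros and deg Q - deg P = 2 ≥ 2, so the integral of f over the upper semicircle |z| = R tends to 0 as R → ∞. Closing the contour in the upper half-plane,
  ∫_{-∞}^{∞} f(x) dx = 2πi · Σ Res(f, z_k)  over the poles with Im z_k > 0.

Zeros of the denominator: z^2 + 64 = 0 gives z = ±8*I.
Upper half-plane: z = 8*I (a pole of order 2).

Write f(z) = g(z)/(z - 8*I)^2 with g(z) = z^2/(z + 8*I)^2. For a double pole, Res(f, z₀) = g'(z₀):
  g'(z) = 16*I*z/(z + 8*I)^3
  Res(f, 8*I) = g'(8*I) = -I/32

∫_{-∞}^{∞} f(x) dx = 2πi · (-I/32) = pi/16

Final answer: pi/16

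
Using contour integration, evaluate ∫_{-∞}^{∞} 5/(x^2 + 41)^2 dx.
Let f(z) = 5/(z^2 + 41)^2. The denominator has no real zeros and deg Q - deg P = 4 ≥ 2, so the integral of f over the upper semicircle |z| = R tends to 0 as R → ∞. Closing the contour in the upper half-plane,
  ∫_{-∞}^{∞} f(x) dx = 2πi · Σ Res(f, z_k)  over the poles with Im z_k > 0.

Zeros of the denominator: z^2 + 41 = 0 gives z = ±sqrt(41)*I.
Upper half-plane: z = sqrt(41)*I (a pole of order 2).

Write f(z) = g(z)/(z - sqrt(41)*I)^2 with g(z) = 5/(z + sqrt(41)*I)^2. For a double pole, Res(f, z₀) = g'(z₀):
  g'(z) = -10/(z + sqrt(41)*I)^3
  Res(f, sqrt(41)*I) = g'(sqrt(41)*I) = -5*sqrt(41)*I/6724

∫_{-∞}^{∞} f(x) dx = 2πi · (-5*sqrt(41)*I/6724) = 5*sqrt(41)*pi/3362

Final answer: 5*sqrt(41)*pi/3362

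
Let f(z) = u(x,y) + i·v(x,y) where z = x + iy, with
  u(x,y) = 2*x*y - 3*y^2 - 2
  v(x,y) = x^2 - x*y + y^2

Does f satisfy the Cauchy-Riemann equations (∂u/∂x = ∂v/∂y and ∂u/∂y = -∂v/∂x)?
∂u/∂x = 2*y
∂v/∂y = -x + 2*y
∂u/∂y = 2*x - 6*y
∂v/∂x = 2*x - y
∂u/∂x ≠ ∂v/∂y and ∂u/∂y ≠ -∂v/∂x; the Cauchy-Riemann equations are not satisfied, so f is not analytic.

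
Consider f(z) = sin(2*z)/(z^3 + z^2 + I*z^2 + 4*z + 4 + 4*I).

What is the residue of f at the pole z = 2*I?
(1/40 - 3*I/40)*sinh(4)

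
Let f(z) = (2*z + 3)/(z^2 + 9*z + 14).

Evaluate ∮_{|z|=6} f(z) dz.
By the residue theorem, ∮_C f(z) dz = 2πi · (sum of the residues of f at the poles inside |z| = 6).

The denominator factors as (z + 7)*(z + 2), so the singularities of f are simple poles at z = -7, z = -2.
  |-7|² = 49 > 36 = 6², so this pole is outside the contour.
  |-2|² = 4 < 36 = 6², so this pole is inside the contour.

With P(z) = 2*z + 3 and Q(z) = z^2 + 9*z + 14, each pole is simple, so Res(f, z₀) = P(z₀)/Q'(z₀) with Q'(z) = 2*z + 9.
  Res(f, -2) = P(-2)/Q'(-2) = (-1)/(5) = -1/5

∮_C f(z) dz = 2πi · (-1/5) = -2*I*pi/5

Final answer: -2*I*pi/5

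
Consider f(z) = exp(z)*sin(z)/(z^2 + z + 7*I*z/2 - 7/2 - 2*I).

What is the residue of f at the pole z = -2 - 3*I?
Write f(z) = P(z)/Q(z) with P(z) = exp(z)*sin(z) and Q(z) = z^2 + z + 7*I*z/2 - 7/2 - 2*I.
The denominator factors as Q(z) = (z + 2 + 3*I)*(z - 1 + I/2), so z = -2 - 3*I is a simple zero of Q and P is analytic there; z = -2 - 3*I is therefore a simple pole and
  Res(f, z₀) = P(z₀)/Q'(z₀).

Q'(z) = 2*z + 1 + 7*I/2, so Q'(-2 - 3*I) = -3 - 5*I/2.
P(-2 - 3*I) = -exp(-2 - 3*I)*sin(2 + 3*I).

Res(f, -2 - 3*I) = (-exp(-2 - 3*I)*sin(2 + 3*I))/(-3 - 5*I/2) = (12/61 - 10*I/61)*exp(-2 - 3*I)*sin(2 + 3*I)

Final answer: (12/61 - 10*I/61)*exp(-2 - 3*I)*sin(2 + 3*I)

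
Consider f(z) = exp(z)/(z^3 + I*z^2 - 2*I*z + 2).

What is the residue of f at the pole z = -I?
(-1/5 + 2*I/5)*exp(-I)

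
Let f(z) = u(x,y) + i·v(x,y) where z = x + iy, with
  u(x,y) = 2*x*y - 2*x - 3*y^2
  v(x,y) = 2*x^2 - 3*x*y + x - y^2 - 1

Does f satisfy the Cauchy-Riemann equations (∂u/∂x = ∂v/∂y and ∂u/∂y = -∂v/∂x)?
∂u/∂x = 2*y - 2
∂v/∂y = -3*x - 2*y
∂u/∂y = 2*x - 6*y
∂v/∂x = 4*x - 3*y + 1
∂u/∂x ≠ ∂v/∂y and ∂u/∂y ≠ -∂v/∂x; the Cauchy-Riemann equations are not satisfied, so f is not analytic.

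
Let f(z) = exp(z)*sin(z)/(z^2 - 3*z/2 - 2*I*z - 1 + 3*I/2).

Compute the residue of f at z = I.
-2*I*exp(I)*sinh(1)/3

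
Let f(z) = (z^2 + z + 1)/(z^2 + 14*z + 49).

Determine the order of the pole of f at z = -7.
Factor the denominator:
  z^2 + 14*z + 49 = (z + 7)^2

The numerator P(z) = z^2 + z + 1 has P(-7) = 43 ≠ 0, so no factor of (z + 7) cancels.
Near z = -7 we can therefore write f(z) = g(z)/(z + 7)^2 with g analytic at -7 and g(-7) ≠ 0 (g is just the numerator).

Hence z = -7 is a pole of order 2.

Final answer: 2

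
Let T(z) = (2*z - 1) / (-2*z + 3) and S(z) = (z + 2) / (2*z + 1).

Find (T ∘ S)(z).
3/(4*z - 1)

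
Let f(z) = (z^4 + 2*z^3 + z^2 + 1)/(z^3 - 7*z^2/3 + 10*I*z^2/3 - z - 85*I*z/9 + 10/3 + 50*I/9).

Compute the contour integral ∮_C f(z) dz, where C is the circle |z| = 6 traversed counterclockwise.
By the residue theorem, ∮_C f(z) dz = 2πi · (sum of the residues of f at the poles inside |z| = 6).

The denominator factors as (z - 1 + I/3)*(z - 2)*(z + 2/3 + 3*I), so the singularities of f are simple poles at z = 1 - I/3, z = 2, z = -2/3 - 3*I.
  |1 - I/3|² = 10/9 < 36 = 6², so this pole is inside the contour.
  |2|² = 4 < 36 = 6², so this pole is inside the contour.
  |-2/3 - 3*I|² = 85/9 < 36 = 6², so this pole is inside the contour.

With P(z) = z^4 + 2*z^3 + z^2 + 1 and Q(z) = z^3 - 7*z^2/3 + 10*I*z^2/3 - z - 85*I*z/9 + 10/3 + 50*I/9, each pole is simple, so Res(f, z₀) = P(z₀)/Q'(z₀) with Q'(z) = 3*z^2 - 14*z/3 + 20*I*z/3 - 1 - 85*I/9.
  Res(f, 1 - I/3) = P(1 - I/3)/Q'(1 - I/3) = (289/81 - 34*I/9)/(-7/9 - 29*I/9) = 6851/8010 + 10523*I/8010
  Res(f, 2) = P(2)/Q'(2) = (37)/(5/3 + 35*I/9) = 999/290 - 2331*I/290
  Res(f, -2/3 - 3*I) = P(-2/3 - 3*I)/Q'(-2/3 - 3*I) = (6889/81 - 166*I/9)/(-32/9 + 109*I/9) = -383294/116145 - 703093*I/116145

Sum of residues inside C: 1 - 115*I/9
∮_C f(z) dz = 2πi · (1 - 115*I/9) = pi*(230/9 + 2*I)

Final answer: pi*(230/9 + 2*I)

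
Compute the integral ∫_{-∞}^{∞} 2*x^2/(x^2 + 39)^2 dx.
Let f(z) = 2*z^2/(z^2 + 39)^2. The denominator has no real zeros and deg Q - deg P = 2 ≥ 2, so the integral of f over the upper semicircle |z| = R tends to 0 as R → ∞. Closing the contour in the upper half-plane,
  ∫_{-∞}^{∞} f(x) dx = 2πi · Σ Res(f, z_k)  over the poles with Im z_k > 0.

Zeros of the denominator: z^2 + 39 = 0 gives z = ±sqrt(39)*I.
Upper half-plane: z = sqrt(39)*I (a pole of order 2).

Write f(z) = g(z)/(z - sqrt(39)*I)^2 with g(z) = 2*z^2/(z + sqrt(39)*I)^2. For a double pole, Res(f, z₀) = g'(z₀):
  g'(z) = 4*sqrt(39)*I*z/(z + sqrt(39)*I)^3
  Res(f, sqrt(39)*I) = g'(sqrt(39)*I) = -sqrt(39)*I/78

∫_{-∞}^{∞} f(x) dx = 2πi · (-sqrt(39)*I/78) = sqrt(39)*pi/39

Final answer: sqrt(39)*pi/39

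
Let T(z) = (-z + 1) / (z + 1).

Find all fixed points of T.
T(z) = z means -z + 1 = z*(z + 1), i.e.
  z^2 + 2*z - 1 = 0.
Discriminant: (2)^2 - 4*(1)*(-1) = 8, so the roots are real.
  z = (-2 ± sqrt(8))/(2*(1))
Fixed points: {-sqrt(2) - 1, -1 + sqrt(2)}

Final answer: {-sqrt(2) - 1, -1 + sqrt(2)}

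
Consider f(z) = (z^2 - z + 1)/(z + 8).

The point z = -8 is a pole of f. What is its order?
Factor the denominator:
  z + 8 = (z + 8)

The numerator P(z) = z^2 - z + 1 has P(-8) = 73 ≠ 0, so no factor of (z + 8) cancels.
Near z = -8 we can therefore write f(z) = g(z)/(z + 8) with g analytic at -8 and g(-8) ≠ 0 (g is just the numerator).

Hence z = -8 is a pole of order 1.

Final answer: 1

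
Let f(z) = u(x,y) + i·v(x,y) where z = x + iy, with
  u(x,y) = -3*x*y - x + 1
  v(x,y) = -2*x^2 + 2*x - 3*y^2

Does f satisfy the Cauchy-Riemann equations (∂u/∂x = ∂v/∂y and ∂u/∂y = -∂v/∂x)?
∂u/∂x = -3*y - 1
∂v/∂y = -6*y
∂u/∂y = -3*x
∂v/∂x = 2 - 4*x
∂u/∂x ≠ ∂v/∂y and ∂u/∂y ≠ -∂v/∂x; the Cauchy-Riemann equations are not satisfied, so f is not analytic.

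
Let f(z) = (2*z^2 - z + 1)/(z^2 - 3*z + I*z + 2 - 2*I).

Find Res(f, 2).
7/2 - 7*I/2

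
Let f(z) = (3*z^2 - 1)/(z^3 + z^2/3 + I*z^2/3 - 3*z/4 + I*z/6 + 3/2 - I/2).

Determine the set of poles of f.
The singularities of f are the zeros of the denominator. Factoring,
  z^3 + z^2/3 + I*z^2/3 - 3*z/4 + I*z/6 + 3/2 - I/2 = (z - 1/2 + I)*(z + 3/2)*(z - 2/3 - 2*I/3)
so the candidates are z = 1/2 - I, z = -3/2, z = 2/3 + 2*I/3.

Check the numerator P(z) = 3*z^2 - 1 at each one:
  P(1/2 - I) = -13/4 - 3*I ≠ 0, so z = 1/2 - I is a (simple) pole.
  P(-3/2) = 23/4 ≠ 0, so z = -3/2 is a (simple) pole.
  P(2/3 + 2*I/3) = -1 + 8*I/3 ≠ 0, so z = 2/3 + 2*I/3 is a (simple) pole.

Poles of f: {-3/2, 1/2 - I, 2/3 + 2*I/3}

Final answer: {-3/2, 1/2 - I, 2/3 + 2*I/3}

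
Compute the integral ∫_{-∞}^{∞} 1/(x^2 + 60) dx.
Let f(z) = 1/(z^2 + 60). The denominator has no real zeros and deg Q - deg P = 2 ≥ 2, so the integral of f over the upper semicircle |z| = R tends to 0 as R → ∞. Closing the contour in the upper half-plane,
  ∫_{-∞}^{∞} f(x) dx = 2πi · Σ Res(f, z_k)  over the poles with Im z_k > 0.

Zeros of the denominator: z^2 + 60 = 0 gives z = ±2*sqrt(15)*I.
Upper half-plane: z = 2*sqrt(15)*I (simple).

Each pole is a simple zero of Q(z) = z^2 + 60, so Res(f, z₀) = P(z₀)/Q'(z₀) with P(z) = 1, Q'(z) = 2*z:
  Res(f, 2*sqrt(15)*I) = (1)/(4*sqrt(15)*I) = -sqrt(15)*I/60

∫_{-∞}^{∞} f(x) dx = 2πi · (-sqrt(15)*I/60) = sqrt(15)*pi/30

Final answer: sqrt(15)*pi/30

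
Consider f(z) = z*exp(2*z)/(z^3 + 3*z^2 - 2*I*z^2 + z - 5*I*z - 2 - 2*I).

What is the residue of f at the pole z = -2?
(-1/5 + 3*I/5)*exp(-4)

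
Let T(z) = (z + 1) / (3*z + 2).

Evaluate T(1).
Substitute z = 1:
  numerator:   (1) + 1 = 2
  denominator: 3*(1) + 2 = 5
T(1) = (2)/(5) = 2/5

Final answer: 2/5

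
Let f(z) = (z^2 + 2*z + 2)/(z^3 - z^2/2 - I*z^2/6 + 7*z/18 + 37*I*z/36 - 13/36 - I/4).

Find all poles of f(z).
The singularities of f are the zeros of the denominator. Factoring,
  z^3 - z^2/2 - I*z^2/6 + 7*z/18 + 37*I*z/36 - 13/36 - I/4 = (z + 1/2 - I)*(z - 2/3 + I/2)*(z - 1/3 + I/3)
so the candidates are z = -1/2 + I, z = 2/3 - I/2, z = 1/3 - I/3.

Check the numerator P(z) = z^2 + 2*z + 2 at each one:
  P(-1/2 + I) = 1/4 + I ≠ 0, so z = -1/2 + I is a (simple) pole.
  P(2/3 - I/2) = 127/36 - 5*I/3 ≠ 0, so z = 2/3 - I/2 is a (simple) pole.
  P(1/3 - I/3) = 8/3 - 8*I/9 ≠ 0, so z = 1/3 - I/3 is a (simple) pole.

Poles of f: {-1/2 + I, 1/3 - I/3, 2/3 - I/2}

Final answer: {-1/2 + I, 1/3 - I/3, 2/3 - I/2}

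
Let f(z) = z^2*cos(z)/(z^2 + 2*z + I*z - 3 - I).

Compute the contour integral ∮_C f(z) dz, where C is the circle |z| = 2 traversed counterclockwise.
By the residue theorem, ∮_C f(z) dz = 2πi · (sum of the residues of f at the poles inside |z| = 2).

The denominator factors as (z - 1)*(z + 3 + I), so the singularities of f are simple poles at z = 1, z = -3 - I.
  |1|² = 1 < 4 = 2², so this pole is inside the contour.
  |-3 - I|² = 10 > 4 = 2², so this pole is outside the contour.

With P(z) = z^2*cos(z) and Q(z) = z^2 + 2*z + I*z - 3 - I, each pole is simple, so Res(f, z₀) = P(z₀)/Q'(z₀) with Q'(z) = 2*z + 2 + I.
  Res(f, 1) = P(1)/Q'(1) = (cos(1))/(4 + I) = (4/17 - I/17)*cos(1)

∮_C f(z) dz = 2πi · ((4/17 - I/17)*cos(1)) = pi*(2/17 + 8*I/17)*cos(1)

Final answer: pi*(2/17 + 8*I/17)*cos(1)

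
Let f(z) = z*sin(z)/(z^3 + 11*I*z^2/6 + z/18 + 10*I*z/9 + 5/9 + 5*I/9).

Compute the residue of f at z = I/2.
Write f(z) = P(z)/Q(z) with P(z) = z*sin(z) and Q(z) = z^3 + 11*I*z^2/6 + z/18 + 10*I*z/9 + 5/9 + 5*I/9.
The denominator factors as Q(z) = (z - I/2)*(z - 2/3 + 2*I)*(z + 2/3 + I/3), so z = I/2 is a simple zero of Q and P is analytic there; z = I/2 is therefore a simple pole and
  Res(f, z₀) = P(z₀)/Q'(z₀).

Q'(z) = 3*z^2 + 11*I*z/3 + 1/18 + 10*I/9, so Q'(I/2) = -91/36 + 10*I/9.
P(I/2) = -sinh(1/2)/2.

Res(f, I/2) = (-sinh(1/2)/2)/(-91/36 + 10*I/9) = (1638/9881 + 720*I/9881)*sinh(1/2)

Final answer: (1638/9881 + 720*I/9881)*sinh(1/2)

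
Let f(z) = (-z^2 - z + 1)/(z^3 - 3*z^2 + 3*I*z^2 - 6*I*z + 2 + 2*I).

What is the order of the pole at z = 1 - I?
Factor the denominator:
  z^3 - 3*z^2 + 3*I*z^2 - 6*I*z + 2 + 2*I = (z - 1 + I)^3

The numerator P(z) = -z^2 - z + 1 has P(1 - I) = 3*I ≠ 0, so no factor of (z - 1 + I) cancels.
Near z = 1 - I we can therefore write f(z) = g(z)/(z - 1 + I)^3 with g analytic at 1 - I and g(1 - I) ≠ 0 (g is just the numerator).

Hence z = 1 - I is a pole of order 3.

Final answer: 3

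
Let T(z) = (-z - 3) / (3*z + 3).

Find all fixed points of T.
T(z) = z means -z - 3 = z*(3*z + 3), i.e.
  3*z^2 + 4*z + 3 = 0.
Discriminant: (4)^2 - 4*(3)*(3) = -20, so the roots are complex conjugates.
  z = (-4 ± I*sqrt(20))/(2*(3))
Fixed points: {-2/3 - sqrt(5)*I/3, -2/3 + sqrt(5)*I/3}

Final answer: {-2/3 - sqrt(5)*I/3, -2/3 + sqrt(5)*I/3}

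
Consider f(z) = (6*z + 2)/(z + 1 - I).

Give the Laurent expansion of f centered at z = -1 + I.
(-4 + 6*I)/(z + 1 - I) + 6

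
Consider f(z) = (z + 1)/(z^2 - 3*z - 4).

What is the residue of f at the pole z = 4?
1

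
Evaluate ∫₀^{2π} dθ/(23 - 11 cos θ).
sqrt(102)*pi/102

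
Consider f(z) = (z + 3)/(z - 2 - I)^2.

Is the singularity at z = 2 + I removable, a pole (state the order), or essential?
pole of order 2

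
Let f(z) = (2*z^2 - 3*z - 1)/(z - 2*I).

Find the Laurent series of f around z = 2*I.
Put w = z - (2*I), i.e. z = w + 2*I. The denominator is w, so it suffices to rewrite the numerator in powers of w.

P(z) = 2*z^2 - 3*z - 1
P(w + 2*I) = -9 - 6*I + (-3 + 8*I)*w + 2*w^2

Dividing each term by w:
  f = (-9 - 6*I)/w - 3 + 8*I + 2*w

Substituting back w = z - 2*I:
  f(z) = (-9 - 6*I)/(z - 2*I) - 3 + 8*I + 2*(z - 2*I)

The series is finite because the numerator is a polynomial; the negative powers form the principal part, and the coefficient of 1/(z - 2*I) gives Res(f, 2*I) = -9 - 6*I.

Final answer: (-9 - 6*I)/(z - 2*I) - 3 + 8*I + 2*(z - 2*I)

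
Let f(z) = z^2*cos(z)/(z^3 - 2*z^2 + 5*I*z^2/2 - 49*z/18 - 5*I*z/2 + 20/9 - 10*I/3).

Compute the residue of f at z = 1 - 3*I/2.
Write f(z) = P(z)/Q(z) with P(z) = z^2*cos(z) and Q(z) = z^3 - 2*z^2 + 5*I*z^2/2 - 49*z/18 - 5*I*z/2 + 20/9 - 10*I/3.
The denominator factors as Q(z) = (z + 1 + I/3)*(z - 2 + 2*I/3)*(z - 1 + 3*I/2), so z = 1 - 3*I/2 is a simple zero of Q and P is analytic there; z = 1 - 3*I/2 is therefore a simple pole and
  Res(f, z₀) = P(z₀)/Q'(z₀).

Q'(z) = 3*z^2 - 4*z + 5*I*z - 49/18 - 5*I/2, so Q'(1 - 3*I/2) = -107/36 - I/2.
P(1 - 3*I/2) = (-5/4 - 3*I)*cos(1 - 3*I/2).

Res(f, 1 - 3*I/2) = ((-5/4 - 3*I)*cos(1 - 3*I/2))/(-107/36 - I/2) = (6759/11773 + 10746*I/11773)*cos(1 - 3*I/2)

Final answer: (6759/11773 + 10746*I/11773)*cos(1 - 3*I/2)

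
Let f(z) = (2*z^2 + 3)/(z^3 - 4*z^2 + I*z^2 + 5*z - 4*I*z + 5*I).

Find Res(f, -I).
Write f(z) = P(z)/Q(z) with P(z) = 2*z^2 + 3 and Q(z) = z^3 - 4*z^2 + I*z^2 + 5*z - 4*I*z + 5*I.
The denominator factors as Q(z) = (z + I)*(z - 2 - I)*(z - 2 + I), so z = -I is a simple zero of Q and P is analytic there; z = -I is therefore a simple pole and
  Res(f, z₀) = P(z₀)/Q'(z₀).

Q'(z) = 3*z^2 - 8*z + 2*I*z + 5 - 4*I, so Q'(-I) = 4 + 4*I.
P(-I) = 1.

Res(f, -I) = (1)/(4 + 4*I) = 1/8 - I/8

Final answer: 1/8 - I/8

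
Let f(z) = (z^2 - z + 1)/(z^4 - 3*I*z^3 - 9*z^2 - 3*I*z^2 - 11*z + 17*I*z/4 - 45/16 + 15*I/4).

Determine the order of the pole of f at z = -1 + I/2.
Factor the denominator:
  z^4 - 3*I*z^3 - 9*z^2 - 3*I*z^2 - 11*z + 17*I*z/4 - 45/16 + 15*I/4 = (z + 1 - I/2)^3*(z - 3 - 3*I/2)

The numerator P(z) = z^2 - z + 1 has P(-1 + I/2) = 11/4 - 3*I/2 ≠ 0, so no factor of (z + 1 - I/2) cancels.
Near z = -1 + I/2 we can therefore write f(z) = g(z)/(z + 1 - I/2)^3 with g analytic at -1 + I/2 and g(-1 + I/2) ≠ 0 (g is the numerator divided by the remaining denominator factors).

Hence z = -1 + I/2 is a pole of order 3.

Final answer: 3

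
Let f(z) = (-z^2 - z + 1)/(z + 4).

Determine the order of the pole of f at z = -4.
Factor the denominator:
  z + 4 = (z + 4)

The numerator P(z) = -z^2 - z + 1 has P(-4) = -11 ≠ 0, so no factor of (z + 4) cancels.
Near z = -4 we can therefore write f(z) = g(z)/(z + 4) with g analytic at -4 and g(-4) ≠ 0 (g is just the numerator).

Hence z = -4 is a pole of order 1.

Final answer: 1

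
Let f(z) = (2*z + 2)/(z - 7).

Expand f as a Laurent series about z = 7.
Put w = z - (7), i.e. z = w + 7. The denominator is w, so it suffices to rewrite the numerator in powers of w.

P(z) = 2*z + 2
P(w + 7) = 16 + 2*w

Dividing each term by w:
  f = 16/w + 2

Substituting back w = z - 7:
  f(z) = 16/(z - 7) + 2

The series is finite because the numerator is a polynomial; the negative powers form the principal part, and the coefficient of 1/(z - 7) gives Res(f, 7) = 16.

Final answer: 16/(z - 7) + 2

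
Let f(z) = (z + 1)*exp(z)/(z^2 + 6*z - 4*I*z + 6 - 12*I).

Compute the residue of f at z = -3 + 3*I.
(3/2 + I)*exp(-3 + 3*I)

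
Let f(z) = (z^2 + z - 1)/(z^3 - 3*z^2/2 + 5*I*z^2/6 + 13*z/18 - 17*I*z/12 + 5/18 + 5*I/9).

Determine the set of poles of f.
{-2*I/3, 1/2 - 2*I/3, 1 + I/2}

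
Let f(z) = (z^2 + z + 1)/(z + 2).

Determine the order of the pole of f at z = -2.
Factor the denominator:
  z + 2 = (z + 2)

The numerator P(z) = z^2 + z + 1 has P(-2) = 3 ≠ 0, so no factor of (z + 2) cancels.
Near z = -2 we can therefore write f(z) = g(z)/(z + 2) with g analytic at -2 and g(-2) ≠ 0 (g is just the numerator).

Hence z = -2 is a pole of order 1.

Final answer: 1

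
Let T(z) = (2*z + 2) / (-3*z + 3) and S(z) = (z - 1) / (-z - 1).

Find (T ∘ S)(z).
(T ∘ S)(z) = T(S(z)) = ((2)*S(z) + (2))/((-3)*S(z) + (3)). Multiply numerator and denominator by -z - 1:
  numerator:   (2)*(z - 1) + (2)*(-z - 1) = -4
  denominator: (-3)*(z - 1) + (3)*(-z - 1) = -6*z
(T ∘ S)(z) = -4/(-6*z) = 2/(3*z)

Final answer: 2/(3*z)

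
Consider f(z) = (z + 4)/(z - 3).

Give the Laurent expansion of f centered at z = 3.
Put w = z - (3), i.e. z = w + 3. The denominator is w, so it suffices to rewrite the numerator in powers of w.

P(z) = z + 4
P(w + 3) = 7 + w

Dividing each term by w:
  f = 7/w + 1

Substituting back w = z - 3:
  f(z) = 7/(z - 3) + 1

The series is finite because the numerator is a polynomial; the negative powers form the principal part, and the coefficient of 1/(z - 3) gives Res(f, 3) = 7.

Final answer: 7/(z - 3) + 1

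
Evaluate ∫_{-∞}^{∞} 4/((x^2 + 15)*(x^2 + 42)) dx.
Let f(z) = 4/((z^2 + 15)*(z^2 + 42)). The denominator has no real zeros and deg Q - deg P = 4 ≥ 2, so the integral of f over the upper semicircle |z| = R tends to 0 as R → ∞. Closing the contour in the upper half-plane,
  ∫_{-∞}^{∞} f(x) dx = 2πi · Σ Res(f, z_k)  over the poles with Im z_k > 0.

Zeros of the denominator: z^2 + 42 = 0 gives z = ±sqrt(42)*I; z^2 + 15 = 0 gives z = ±sqrt(15)*I.
Upper half-plane: z = sqrt(15)*I, z = sqrt(42)*I (simple).

Each pole is a simple zero of Q(z) = z^4 + 57*z^2 + 630, so Res(f, z₀) = P(z₀)/Q'(z₀) with P(z) = 4, Q'(z) = 4*z^3 + 114*z:
  Res(f, sqrt(15)*I) = (4)/(54*sqrt(15)*I) = -2*sqrt(15)*I/405
  Res(f, sqrt(42)*I) = (4)/(-54*sqrt(42)*I) = sqrt(42)*I/567

Sum of residues: I*(-14*sqrt(15) + 5*sqrt(42))/2835
∫_{-∞}^{∞} f(x) dx = 2πi · (I*(-14*sqrt(15) + 5*sqrt(42))/2835) = 2*pi*(-5*sqrt(42) + 14*sqrt(15))/2835

Final answer: 2*pi*(-5*sqrt(42) + 14*sqrt(15))/2835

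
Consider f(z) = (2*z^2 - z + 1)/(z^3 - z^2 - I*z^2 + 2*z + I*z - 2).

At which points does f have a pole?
The singularities of f are the zeros of the denominator. Factoring,
  z^3 - z^2 - I*z^2 + 2*z + I*z - 2 = (z - 2*I)*(z + I)*(z - 1)
so the candidates are z = 2*I, z = -I, z = 1.

Check the numerator P(z) = 2*z^2 - z + 1 at each one:
  P(2*I) = -7 - 2*I ≠ 0, so z = 2*I is a (simple) pole.
  P(-I) = -1 + I ≠ 0, so z = -I is a (simple) pole.
  P(1) = 2 ≠ 0, so z = 1 is a (simple) pole.

Poles of f: {-I, 2*I, 1}

Final answer: {-I, 2*I, 1}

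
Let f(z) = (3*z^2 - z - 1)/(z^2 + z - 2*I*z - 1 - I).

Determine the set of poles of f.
The singularities of f are the zeros of the denominator. Factoring,
  z^2 + z - 2*I*z - 1 - I = (z + 1 - I)*(z - I)
so the candidates are z = -1 + I, z = I.

Check the numerator P(z) = 3*z^2 - z - 1 at each one:
  P(-1 + I) = -7*I ≠ 0, so z = -1 + I is a (simple) pole.
  P(I) = -4 - I ≠ 0, so z = I is a (simple) pole.

Poles of f: {-1 + I, I}

Final answer: {-1 + I, I}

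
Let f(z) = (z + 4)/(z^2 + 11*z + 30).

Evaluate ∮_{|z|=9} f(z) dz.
By the residue theorem, ∮_C f(z) dz = 2πi · (sum of the residues of f at the poles inside |z| = 9).

The denominator factors as (z + 5)*(z + 6), so the singularities of f are simple poles at z = -5, z = -6.
  |-5|² = 25 < 81 = 9², so this pole is inside the contour.
  |-6|² = 36 < 81 = 9², so this pole is inside the contour.

With P(z) = z + 4 and Q(z) = z^2 + 11*z + 30, each pole is simple, so Res(f, z₀) = P(z₀)/Q'(z₀) with Q'(z) = 2*z + 11.
  Res(f, -5) = P(-5)/Q'(-5) = (-1)/(1) = -1
  Res(f, -6) = P(-6)/Q'(-6) = (-2)/(-1) = 2

Sum of residues inside C: 1
∮_C f(z) dz = 2πi · (1) = 2*I*pi

Final answer: 2*I*pi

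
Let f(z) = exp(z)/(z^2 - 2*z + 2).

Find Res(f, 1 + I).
-I*exp(1 + I)/2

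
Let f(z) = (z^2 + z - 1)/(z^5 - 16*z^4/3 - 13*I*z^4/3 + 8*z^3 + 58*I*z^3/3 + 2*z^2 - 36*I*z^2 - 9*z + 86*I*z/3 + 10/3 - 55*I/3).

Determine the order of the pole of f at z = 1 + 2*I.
Factor the denominator:
  z^5 - 16*z^4/3 - 13*I*z^4/3 + 8*z^3 + 58*I*z^3/3 + 2*z^2 - 36*I*z^2 - 9*z + 86*I*z/3 + 10/3 - 55*I/3 = (z - 1 - 2*I)^3*(z - 2 + I)*(z - 1/3 + 2*I/3)

The numerator P(z) = z^2 + z - 1 has P(1 + 2*I) = -3 + 6*I ≠ 0, so no factor of (z - 1 - 2*I) cancels.
Near z = 1 + 2*I we can therefore write f(z) = g(z)/(z - 1 - 2*I)^3 with g analytic at 1 + 2*I and g(1 + 2*I) ≠ 0 (g is the numerator divided by the remaining denominator factors).

Hence z = 1 + 2*I is a pole of order 3.

Final answer: 3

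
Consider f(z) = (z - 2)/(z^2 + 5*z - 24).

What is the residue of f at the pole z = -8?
10/11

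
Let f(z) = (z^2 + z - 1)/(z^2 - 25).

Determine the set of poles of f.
{-5, 5}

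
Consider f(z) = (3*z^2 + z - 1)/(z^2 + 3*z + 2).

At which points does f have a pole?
The singularities of f are the zeros of the denominator. Factoring,
  z^2 + 3*z + 2 = (z + 1)*(z + 2)
so the candidates are z = -1, z = -2.

Check the numerator P(z) = 3*z^2 + z - 1 at each one:
  P(-1) = 1 ≠ 0, so z = -1 is a (simple) pole.
  P(-2) = 9 ≠ 0, so z = -2 is a (simple) pole.

Poles of f: {-2, -1}

Final answer: {-2, -1}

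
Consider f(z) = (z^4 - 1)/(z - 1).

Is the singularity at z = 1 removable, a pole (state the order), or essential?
The numerator vanishes at z = 1 ((1)^4 = 1), so it is divisible by z - 1:
  z^4 - 1 = (z - 1)*(z^3 + z^2 + z + 1)
Hence for z ≠ 1, f(z) = z^3 + z^2 + z + 1, a polynomial, and lim_{z→1} f(z) = 4 is finite.
So the singularity is removable.

Final answer: removable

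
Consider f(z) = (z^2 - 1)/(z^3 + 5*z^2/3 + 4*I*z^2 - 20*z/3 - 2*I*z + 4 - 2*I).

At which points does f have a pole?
The singularities of f are the zeros of the denominator. Factoring,
  z^3 + 5*z^2/3 + 4*I*z^2 - 20*z/3 - 2*I*z + 4 - 2*I = (z - 1)*(z + 3 + 3*I)*(z - 1/3 + I)
so the candidates are z = 1, z = -3 - 3*I, z = 1/3 - I.

Check the numerator P(z) = z^2 - 1 at each one:
  P(1) = 0, so the factor (z - 1) cancels and z = 1 is only a removable singularity, not a pole.
  P(-3 - 3*I) = -1 + 18*I ≠ 0, so z = -3 - 3*I is a (simple) pole.
  P(1/3 - I) = -17/9 - 2*I/3 ≠ 0, so z = 1/3 - I is a (simple) pole.

Poles of f: {-3 - 3*I, 1/3 - I}

Final answer: {-3 - 3*I, 1/3 - I}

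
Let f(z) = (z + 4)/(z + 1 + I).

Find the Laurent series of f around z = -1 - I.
(3 - I)/(z + 1 + I) + 1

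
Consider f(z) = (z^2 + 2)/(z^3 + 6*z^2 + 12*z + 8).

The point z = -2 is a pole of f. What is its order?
Factor the denominator:
  z^3 + 6*z^2 + 12*z + 8 = (z + 2)^3

The numerator P(z) = z^2 + 2 has P(-2) = 6 ≠ 0, so no factor of (z + 2) cancels.
Near z = -2 we can therefore write f(z) = g(z)/(z + 2)^3 with g analytic at -2 and g(-2) ≠ 0 (g is just the numerator).

Hence z = -2 is a pole of order 3.

Final answer: 3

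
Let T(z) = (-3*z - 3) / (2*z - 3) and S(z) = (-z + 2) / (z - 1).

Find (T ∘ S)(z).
(T ∘ S)(z) = T(S(z)) = ((-3)*S(z) + (-3))/((2)*S(z) + (-3)). Multiply numerator and denominator by z - 1:
  numerator:   (-3)*(-z + 2) + (-3)*(z - 1) = -3
  denominator: (2)*(-z + 2) + (-3)*(z - 1) = -5*z + 7
(T ∘ S)(z) = -3/(-5*z + 7) = 3/(5*z - 7)

Final answer: 3/(5*z - 7)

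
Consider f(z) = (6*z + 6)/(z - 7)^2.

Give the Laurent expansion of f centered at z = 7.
Put w = z - (7), i.e. z = w + 7. The denominator is w^2, so it suffices to rewrite the numerator in powers of w.

P(z) = 6*z + 6
P(w + 7) = 48 + 6*w

Dividing each term by w^2:
  f = 48/w^2 + 6/w

Substituting back w = z - 7:
  f(z) = 48/(z - 7)^2 + 6/(z - 7)

The series is finite because the numerator is a polynomial; the negative powers form the principal part, and the coefficient of 1/(z - 7) gives Res(f, 7) = 6.

Final answer: 48/(z - 7)^2 + 6/(z - 7)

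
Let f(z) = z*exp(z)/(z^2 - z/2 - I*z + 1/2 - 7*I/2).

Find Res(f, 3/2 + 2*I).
Write f(z) = P(z)/Q(z) with P(z) = z*exp(z) and Q(z) = z^2 - z/2 - I*z + 1/2 - 7*I/2.
The denominator factors as Q(z) = (z + 1 + I)*(z - 3/2 - 2*I), so z = 3/2 + 2*I is a simple zero of Q and P is analytic there; z = 3/2 + 2*I is therefore a simple pole and
  Res(f, z₀) = P(z₀)/Q'(z₀).

Q'(z) = 2*z - 1/2 - I, so Q'(3/2 + 2*I) = 5/2 + 3*I.
P(3/2 + 2*I) = (3/2 + 2*I)*exp(3/2 + 2*I).

Res(f, 3/2 + 2*I) = ((3/2 + 2*I)*exp(3/2 + 2*I))/(5/2 + 3*I) = (39/61 + 2*I/61)*exp(3/2 + 2*I)

Final answer: (39/61 + 2*I/61)*exp(3/2 + 2*I)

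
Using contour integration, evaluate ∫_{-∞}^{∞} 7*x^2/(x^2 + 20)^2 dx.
Let f(z) = 7*z^2/(z^2 + 20)^2. The denominator has no real zeros and deg Q - deg P = 2 ≥ 2, so the integral of f over the upper semicircle |z| = R tends to 0 as R → ∞. Closing the contour in the upper half-plane,
  ∫_{-∞}^{∞} f(x) dx = 2πi · Σ Res(f, z_k)  over the poles with Im z_k > 0.

Zeros of the denominator: z^2 + 20 = 0 gives z = ±2*sqrt(5)*I.
Upper half-plane: z = 2*sqrt(5)*I (a pole of order 2).

Write f(z) = g(z)/(z - 2*sqrt(5)*I)^2 with g(z) = 7*z^2/(z + 2*sqrt(5)*I)^2. For a double pole, Res(f, z₀) = g'(z₀):
  g'(z) = 28*sqrt(5)*I*z/(z + 2*sqrt(5)*I)^3
  Res(f, 2*sqrt(5)*I) = g'(2*sqrt(5)*I) = -7*sqrt(5)*I/40

∫_{-∞}^{∞} f(x) dx = 2πi · (-7*sqrt(5)*I/40) = 7*sqrt(5)*pi/20

Final answer: 7*sqrt(5)*pi/20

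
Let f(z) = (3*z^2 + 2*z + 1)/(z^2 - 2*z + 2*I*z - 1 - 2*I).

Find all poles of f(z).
The singularities of f are the zeros of the denominator. Factoring,
  z^2 - 2*z + 2*I*z - 1 - 2*I = (z - 2 + I)*(z + I)
so the candidates are z = 2 - I, z = -I.

Check the numerator P(z) = 3*z^2 + 2*z + 1 at each one:
  P(2 - I) = 14 - 14*I ≠ 0, so z = 2 - I is a (simple) pole.
  P(-I) = -2 - 2*I ≠ 0, so z = -I is a (simple) pole.

Poles of f: {-I, 2 - I}

Final answer: {-I, 2 - I}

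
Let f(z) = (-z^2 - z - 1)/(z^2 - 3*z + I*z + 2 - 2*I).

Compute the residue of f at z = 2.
Write f(z) = P(z)/Q(z) with P(z) = -z^2 - z - 1 and Q(z) = z^2 - 3*z + I*z + 2 - 2*I.
The denominator factors as Q(z) = (z - 2)*(z - 1 + I), so z = 2 is a simple zero of Q and P is analytic there; z = 2 is therefore a simple pole and
  Res(f, z₀) = P(z₀)/Q'(z₀).

Q'(z) = 2*z - 3 + I, so Q'(2) = 1 + I.
P(2) = -7.

Res(f, 2) = (-7)/(1 + I) = -7/2 + 7*I/2

Final answer: -7/2 + 7*I/2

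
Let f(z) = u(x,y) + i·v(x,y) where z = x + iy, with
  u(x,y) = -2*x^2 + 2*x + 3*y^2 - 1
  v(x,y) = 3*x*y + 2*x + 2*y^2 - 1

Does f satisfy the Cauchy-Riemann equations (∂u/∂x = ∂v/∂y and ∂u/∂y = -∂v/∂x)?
∂u/∂x = 2 - 4*x
∂v/∂y = 3*x + 4*y
∂u/∂y = 6*y
∂v/∂x = 3*y + 2
∂u/∂x ≠ ∂v/∂y and ∂u/∂y ≠ -∂v/∂x; the Cauchy-Riemann equations are not satisfied, so f is not analytic.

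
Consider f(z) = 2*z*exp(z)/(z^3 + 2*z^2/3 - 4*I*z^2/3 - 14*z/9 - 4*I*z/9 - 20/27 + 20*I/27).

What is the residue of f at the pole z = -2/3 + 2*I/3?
(6/13 - 30*I/13)*exp(-2/3 + 2*I/3)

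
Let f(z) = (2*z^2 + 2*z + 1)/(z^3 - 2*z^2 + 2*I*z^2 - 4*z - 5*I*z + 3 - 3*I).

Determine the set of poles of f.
{-1 - I, -I, 3}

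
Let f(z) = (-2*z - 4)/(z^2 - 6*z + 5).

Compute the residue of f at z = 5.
Write f(z) = P(z)/Q(z) with P(z) = -2*z - 4 and Q(z) = z^2 - 6*z + 5.
The denominator factors as Q(z) = (z - 1)*(z - 5), so z = 5 is a simple zero of Q and P is analytic there; z = 5 is therefore a simple pole and
  Res(f, z₀) = P(z₀)/Q'(z₀).

Q'(z) = 2*z - 6, so Q'(5) = 4.
P(5) = -14.

Res(f, 5) = (-14)/(4) = -7/2

Final answer: -7/2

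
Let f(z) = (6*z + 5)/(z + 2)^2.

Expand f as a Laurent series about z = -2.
Put w = z - (-2), i.e. z = w - 2. The denominator is w^2, so it suffices to rewrite the numerator in powers of w.

P(z) = 6*z + 5
P(w - 2) = -7 + 6*w

Dividing each term by w^2:
  f = -7/w^2 + 6/w

Substituting back w = z + 2:
  f(z) = -7/(z + 2)^2 + 6/(z + 2)

The series is finite because the numerator is a polynomial; the negative powers form the principal part, and the coefficient of 1/(z + 2) gives Res(f, -2) = 6.

Final answer: -7/(z + 2)^2 + 6/(z + 2)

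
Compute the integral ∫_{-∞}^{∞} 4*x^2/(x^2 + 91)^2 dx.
Let f(z) = 4*z^2/(z^2 + 91)^2. The denominator has no real zeros and deg Q - deg P = 2 ≥ 2, so the integral of f over the upper semicircle |z| = R tends to 0 as R → ∞. Closing the contour in the upper half-plane,
  ∫_{-∞}^{∞} f(x) dx = 2πi · Σ Res(f, z_k)  over the poles with Im z_k > 0.

Zeros of the denominator: z^2 + 91 = 0 gives z = ±sqrt(91)*I.
Upper half-plane: z = sqrt(91)*I (a pole of order 2).

Write f(z) = g(z)/(z - sqrt(91)*I)^2 with g(z) = 4*z^2/(z + sqrt(91)*I)^2. For a double pole, Res(f, z₀) = g'(z₀):
  g'(z) = 8*sqrt(91)*I*z/(z + sqrt(91)*I)^3
  Res(f, sqrt(91)*I) = g'(sqrt(91)*I) = -sqrt(91)*I/91

∫_{-∞}^{∞} f(x) dx = 2πi · (-sqrt(91)*I/91) = 2*sqrt(91)*pi/91

Final answer: 2*sqrt(91)*pi/91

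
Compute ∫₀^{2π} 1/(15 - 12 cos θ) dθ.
Call the integral J. The integrand is 2π-periodic and we integrate over a full period, so shifting θ does not change the value (θ → θ + π flips the sign of the trig term). Hence
  J = ∫₀^{2π} dθ/(15 + 12 cos θ).
Put z = e^{iθ}: then cos θ = (z + 1/z)/2, dθ = dz/(iz), and z runs once counterclockwise around |z| = 1:
  J = ∮_{|z|=1} 1/(15 + 12*(z + 1/z)/2) · dz/(iz) = (2/i) ∮_{|z|=1} dz/(12*z^2 + 30*z + 12).
The roots of 12*z^2 + 30*z + 12 are z = (-15 ± sqrt(15^2 - 12^2))/12, with sqrt(81) = 9; their product is 1, so only z₊ = -1/2 lies inside the unit circle (z₋ = -2 lies outside).
z₊ is a simple zero of q(z) = 12*z^2 + 30*z + 12, so Res(1/q, z₊) = 1/q'(z₊) with q'(z) = 24*z + 30; and q'(z₊) = 12*(z₊ - z₋) = 18.
Therefore J = (2/i) · 2πi · 1/(18) = 2*pi/(9) = 2*pi/9

Final answer: 2*pi/9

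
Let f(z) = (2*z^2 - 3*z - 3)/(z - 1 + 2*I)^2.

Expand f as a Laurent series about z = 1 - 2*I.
Put w = z - (1 - 2*I), i.e. z = w + 1 - 2*I. The denominator is w^2, so it suffices to rewrite the numerator in powers of w.

P(z) = 2*z^2 - 3*z - 3
P(w + 1 - 2*I) = -12 - 2*I + (1 - 8*I)*w + 2*w^2

Dividing each term by w^2:
  f = (-12 - 2*I)/w^2 + (1 - 8*I)/w + 2

Substituting back w = z - 1 + 2*I:
  f(z) = (-12 - 2*I)/(z - 1 + 2*I)^2 + (1 - 8*I)/(z - 1 + 2*I) + 2

The series is finite because the numerator is a polynomial; the negative powers form the principal part, and the coefficient of 1/(z - 1 + 2*I) gives Res(f, 1 - 2*I) = 1 - 8*I.

Final answer: (-12 - 2*I)/(z - 1 + 2*I)^2 + (1 - 8*I)/(z - 1 + 2*I) + 2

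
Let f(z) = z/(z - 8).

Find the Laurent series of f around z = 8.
8/(z - 8) + 1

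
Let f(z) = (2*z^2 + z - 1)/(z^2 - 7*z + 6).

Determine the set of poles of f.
{1, 6}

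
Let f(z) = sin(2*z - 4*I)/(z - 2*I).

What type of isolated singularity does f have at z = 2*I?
Let u = z - 2*I. The argument of sin is 2*z - 4*I = 2u, so
  f = sin(2u)/u = ((2u) - (2u)^3/6 + ...)/u = 2 - (4/3)*u^2 + ...
The Laurent expansion about u = 0 has no negative powers; equivalently lim_{z→2*I} f(z) = 2 exists and is finite.
So the singularity is removable.

Final answer: removable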